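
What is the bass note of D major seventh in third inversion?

C♯

D major seventh = D–F♯–A–C♯. Third inversion → seventh in the bass = C♯.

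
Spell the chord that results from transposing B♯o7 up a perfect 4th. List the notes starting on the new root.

B♯ up a perfect 4th → E♯. New chord: E♯ diminished seventh.
Root: E♯
Minor 3rd (3rd): G♯
Diminished 5th (5th): B
Diminished 7th (7th): D

E♯, G♯, B, D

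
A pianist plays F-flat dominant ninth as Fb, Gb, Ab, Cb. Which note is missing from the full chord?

Ebb

F-flat dominant ninth = Fb, Ab, Cb, Ebb, Gb. The voicing lacks the 7th (minor 7th), Ebb.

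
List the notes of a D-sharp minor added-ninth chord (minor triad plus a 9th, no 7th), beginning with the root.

D-sharp minor added-ninth: minor added-ninth on D♯.
root → D♯
3rd (minor 3rd) → F♯
5th (perfect 5th) → A♯
9th (major 9th) → E♯

D♯, F♯, A♯, E♯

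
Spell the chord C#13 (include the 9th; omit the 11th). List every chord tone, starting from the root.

C#13: dominant thirteenth on C♯.
C♯ — root
E♯ — major 3rd
G♯ — perfect 5th
B — minor 7th
D♯ — major 9th
A♯ — major 13th

C♯ – E♯ – G♯ – B – D♯ – A♯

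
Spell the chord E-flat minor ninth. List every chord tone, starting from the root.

Eb Gb Bb Db F

E-flat minor ninth is a minor ninth built on Eb.
Root: Eb
Minor 3rd (3rd): Gb
Perfect 5th (5th): Bb
Minor 7th (7th): Db
Major 9th (9th): F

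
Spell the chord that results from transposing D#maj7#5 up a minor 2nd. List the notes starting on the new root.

E – G♯ – B♯ – D♯

A minor 2nd up from D♯ is E, so the new chord is E augmented major seventh.
Root: E
Major 3rd (3rd): G♯
Augmented 5th (5th): B♯
Major 7th (7th): D♯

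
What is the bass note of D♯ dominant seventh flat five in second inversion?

D♯ dominant seventh flat five in root position is D#–F##–A–C#.
Second inversion places the fifth in the bass, which is A.

A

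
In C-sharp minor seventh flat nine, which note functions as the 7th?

B

C-sharp minor seventh flat nine is built on C#; its 7th is a minor 7th above the root.
A seventh above C uses the letter B, and the minor 7th above C# is B.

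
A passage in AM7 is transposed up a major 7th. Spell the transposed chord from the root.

G# – B# – D# – F##

Transposed root: A → G# (major 7th up). So we spell G# major seventh:
root → G#
3rd (major 3rd) → B#
5th (perfect 5th) → D#
7th (major 7th) → F##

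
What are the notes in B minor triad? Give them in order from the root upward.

B minor triad is a minor triad built on B.
Root: B
Minor 3rd (3rd): D
Perfect 5th (5th): F#

B  D  F#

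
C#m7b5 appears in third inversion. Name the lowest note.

C#m7b5 in root position is C♯–E–G–B.
Third inversion places the seventh in the bass, which is B.

B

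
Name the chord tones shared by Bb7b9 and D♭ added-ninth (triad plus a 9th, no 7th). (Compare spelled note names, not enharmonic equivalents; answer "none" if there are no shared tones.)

F Ab

Bb7b9: Bb D F Ab Cb
D♭ added-ninth: Db F Ab Eb
Common to both → F, Ab.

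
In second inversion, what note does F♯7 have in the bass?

C#

F♯7 in root position is F#–A#–C#–E.
Second inversion places the fifth in the bass, which is C#.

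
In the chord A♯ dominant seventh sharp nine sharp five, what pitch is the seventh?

A♯ dominant seventh sharp nine sharp five is built on A-sharp; its 7th is a minor 7th above the root.
A seventh above A uses the letter G, and the minor 7th above A-sharp is G-sharp.

G-sharp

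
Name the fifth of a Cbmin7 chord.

Cbmin7 is built on Cb; its 5th is a perfect 5th above the root.
A fifth above C uses the letter G, and the perfect 5th above Cb is Gb.

Gb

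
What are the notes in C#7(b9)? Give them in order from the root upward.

Root C#, quality dominant seventh flat nine:
Root: C#
Major 3rd (3rd): E#
Perfect 5th (5th): G#
Minor 7th (7th): B
Minor 9th (9th): D

C#, E#, G#, B, D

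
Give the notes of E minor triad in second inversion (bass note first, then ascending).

In root position, E minor triad is E–G–B.
Second inversion puts the fifth (B) in the bass.

B – E – G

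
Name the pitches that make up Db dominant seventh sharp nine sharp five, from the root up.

Db dominant seventh sharp nine sharp five is a dominant seventh sharp nine sharp five built on Db.
- root: Db
- major 3rd: F
- augmented 5th: A
- minor 7th: Cb
- augmented 9th: E

Db F A Cb E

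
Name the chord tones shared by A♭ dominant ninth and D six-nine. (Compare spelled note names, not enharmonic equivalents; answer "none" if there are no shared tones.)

none

A♭ dominant ninth: A♭ C E♭ G♭ B♭
D six-nine: D F♯ A B E
Common to both → none.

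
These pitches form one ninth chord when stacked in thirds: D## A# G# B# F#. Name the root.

G#

Stacking in thirds gives G# – B# – D## – F# – A#, so G# is the root — G# dominant ninth sharp five.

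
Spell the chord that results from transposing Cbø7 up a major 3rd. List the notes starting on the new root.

Eb  Gb  Bbb  Db

Cb up a major 3rd → Eb. New chord: Eb half-diminished seventh.
Root: Eb
Minor 3rd (3rd): Gb
Diminished 5th (5th): Bbb
Minor 7th (7th): Db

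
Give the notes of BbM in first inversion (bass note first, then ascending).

D  F  Bb

BbM = Bb–D–F; first inversion → third (D) lowest.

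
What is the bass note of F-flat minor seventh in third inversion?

F-flat minor seventh in root position is F♭–A𝄫–C♭–E𝄫.
Third inversion places the seventh in the bass, which is E𝄫.

E𝄫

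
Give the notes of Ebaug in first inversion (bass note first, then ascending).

In root position, Ebaug is Eb–G–B.
First inversion puts the third (G) in the bass.

G, B, Eb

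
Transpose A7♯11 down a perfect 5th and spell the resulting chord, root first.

Transposed root: A → D (perfect 5th down). So we spell D dominant seventh sharp eleven:
Root: D
Major 3rd (3rd): F#
Perfect 5th (5th): A
Minor 7th (7th): C
Augmented 11th (11th): G#

D F# A C G#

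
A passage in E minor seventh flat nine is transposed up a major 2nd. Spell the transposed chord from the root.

F-sharp, A, C-sharp, E, G

E up a major 2nd → F-sharp. New chord: F-sharp minor seventh flat nine.
Root: F-sharp
Minor 3rd (3rd): A
Perfect 5th (5th): C-sharp
Minor 7th (7th): E
Minor 9th (9th): G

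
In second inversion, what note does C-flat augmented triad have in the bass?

C-flat augmented triad in root position is C-flat–E-flat–G.
Second inversion places the fifth in the bass, which is G.

G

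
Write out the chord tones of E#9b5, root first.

E#9b5 is a dominant ninth flat five built on E♯.
E♯ — root
G𝄪 — major 3rd
B — diminished 5th
D♯ — minor 7th
F𝄪 — major 9th

E♯, G𝄪, B, D♯, F𝄪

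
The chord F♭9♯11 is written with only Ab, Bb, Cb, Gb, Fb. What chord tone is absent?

Ebb

F♭9♯11 = Fb, Ab, Cb, Ebb, Gb, Bb. The voicing lacks the 7th (minor 7th), Ebb.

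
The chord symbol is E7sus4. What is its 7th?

D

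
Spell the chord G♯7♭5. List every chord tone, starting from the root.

Root G♯, quality dominant seventh flat five:
Root: G♯
Major 3rd (3rd): B♯
Diminished 5th (5th): D
Minor 7th (7th): F♯

G♯, B♯, D, F♯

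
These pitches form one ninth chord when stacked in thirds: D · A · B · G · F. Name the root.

Arranged so that each adjacent pair is a third by letter name: G – B – D – F – A.
The bottom of that stack, G, is the root (this is G dominant ninth).

G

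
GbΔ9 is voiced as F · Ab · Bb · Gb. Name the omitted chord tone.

Db

GbΔ9 = Gb, Bb, Db, F, Ab. The voicing lacks the 5th (perfect 5th), Db.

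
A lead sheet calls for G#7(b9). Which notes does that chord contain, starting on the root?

G#7(b9): dominant seventh flat nine on G#.
root → G#
3rd (major 3rd) → B#
5th (perfect 5th) → D#
7th (minor 7th) → F#
9th (minor 9th) → A

G#  B#  D#  F#  A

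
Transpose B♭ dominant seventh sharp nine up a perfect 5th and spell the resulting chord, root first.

A perfect 5th up from Bb is F, so the new chord is F dominant seventh sharp nine.
root → F
3rd (major 3rd) → A
5th (perfect 5th) → C
7th (minor 7th) → Eb
9th (augmented 9th) → G#

F, A, C, Eb, G#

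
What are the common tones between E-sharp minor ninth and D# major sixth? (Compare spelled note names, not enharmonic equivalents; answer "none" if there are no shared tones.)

E-sharp minor ninth: E-sharp G-sharp B-sharp D-sharp F-double-sharp
D# major sixth: D-sharp F-double-sharp A-sharp B-sharp
Common to both → B-sharp, D-sharp, F-double-sharp.

B-sharp, D-sharp, F-double-sharp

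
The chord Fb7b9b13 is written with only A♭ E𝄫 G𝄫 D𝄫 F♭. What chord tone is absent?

C♭

The full Fb7b9b13 chord is F♭, A♭, C♭, E𝄫, G𝄫, D𝄫.
Comparing with the voicing, the perfect 5th (5th) — C♭ — is absent.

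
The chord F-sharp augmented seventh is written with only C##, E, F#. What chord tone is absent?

F-sharp augmented seventh = F#, A#, C##, E. The voicing lacks the 3rd (major 3rd), A#.

A#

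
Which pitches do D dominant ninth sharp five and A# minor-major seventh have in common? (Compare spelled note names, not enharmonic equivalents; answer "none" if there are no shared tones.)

D dominant ninth sharp five: D F-sharp A-sharp C E
A# minor-major seventh: A-sharp C-sharp E-sharp G-double-sharp
Common to both → A-sharp.

A-sharp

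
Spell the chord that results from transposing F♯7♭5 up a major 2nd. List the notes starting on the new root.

G♯ – B♯ – D – F♯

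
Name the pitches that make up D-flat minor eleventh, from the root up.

D-flat, F-flat, A-flat, C-flat, E-flat, G-flat

D-flat minor eleventh is a minor eleventh built on D-flat.
D-flat — root
F-flat — minor 3rd
A-flat — perfect 5th
C-flat — minor 7th
E-flat — major 9th
G-flat — perfect 11th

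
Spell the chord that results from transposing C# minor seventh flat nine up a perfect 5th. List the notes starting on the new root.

G#, B, D#, F#, A

A perfect 5th up from C# is G#, so the new chord is G# minor seventh flat nine.
root → G#
3rd (minor 3rd) → B
5th (perfect 5th) → D#
7th (minor 7th) → F#
9th (minor 9th) → A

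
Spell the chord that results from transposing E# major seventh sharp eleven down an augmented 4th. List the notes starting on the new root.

E# down an augmented 4th → B. New chord: B major seventh sharp eleven.
Root: B
Major 3rd (3rd): D#
Perfect 5th (5th): F#
Major 7th (7th): A#
Augmented 11th (11th): E#

B, D#, F#, A#, E#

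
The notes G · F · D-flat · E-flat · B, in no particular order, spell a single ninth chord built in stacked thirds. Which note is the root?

E-flat

Stacking in thirds gives E-flat – G – B – D-flat – F, so E-flat is the root — E-flat dominant ninth sharp five.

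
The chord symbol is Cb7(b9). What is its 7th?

B𝄫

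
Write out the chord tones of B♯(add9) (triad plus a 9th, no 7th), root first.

B#  D##  F##  C##

B♯(add9) is an added-ninth built on B#.
B# — root
D## — major 3rd
F## — perfect 5th
C## — major 9th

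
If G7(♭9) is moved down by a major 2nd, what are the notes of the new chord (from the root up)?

F, A, C, Eb, Gb

A major 2nd down from G is F, so the new chord is F dominant seventh flat nine.
root → F
3rd (major 3rd) → A
5th (perfect 5th) → C
7th (minor 7th) → Eb
9th (minor 9th) → Gb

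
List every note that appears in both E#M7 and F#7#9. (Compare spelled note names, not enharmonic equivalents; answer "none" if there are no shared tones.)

G𝄪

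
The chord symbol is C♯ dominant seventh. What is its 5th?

G#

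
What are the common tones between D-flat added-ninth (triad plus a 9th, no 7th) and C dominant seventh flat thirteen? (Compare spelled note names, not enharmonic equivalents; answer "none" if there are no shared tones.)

D-flat added-ninth = D-flat, F, A-flat, E-flat.
C dominant seventh flat thirteen = C, E, G, B-flat, A-flat.
Shared: A-flat.

A-flat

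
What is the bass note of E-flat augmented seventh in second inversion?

B

E-flat augmented seventh in root position is E-flat–G–B–D-flat.
Second inversion places the fifth in the bass, which is B.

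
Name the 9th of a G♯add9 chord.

A#

Root of G♯add9 = G#. The 9th is a major 9th: G# up a major 9th → A#.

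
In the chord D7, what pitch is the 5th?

D7 is built on D; its 5th is a perfect 5th above the root.
A fifth above D uses the letter A, and the perfect 5th above D is A.

A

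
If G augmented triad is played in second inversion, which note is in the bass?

D-sharp

G augmented triad in root position is G–B–D-sharp.
Second inversion places the fifth in the bass, which is D-sharp.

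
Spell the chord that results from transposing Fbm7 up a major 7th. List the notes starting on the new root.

Eb – Gb – Bb – Db

Transposed root: Fb → Eb (major 7th up). So we spell Eb minor seventh:
- root: Eb
- minor 3rd: Gb
- perfect 5th: Bb
- minor 7th: Db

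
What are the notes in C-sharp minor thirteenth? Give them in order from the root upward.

C# – E – G# – B – D# – F# – A#

C-sharp minor thirteenth is a minor thirteenth built on C#.
C# — root
E — minor 3rd
G# — perfect 5th
B — minor 7th
D# — major 9th
F# — perfect 11th
A# — major 13th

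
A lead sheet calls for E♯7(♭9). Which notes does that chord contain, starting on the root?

E#, G##, B#, D#, F#

Root E#, quality dominant seventh flat nine:
- root: E#
- major 3rd: G##
- perfect 5th: B#
- minor 7th: D#
- minor 9th: F#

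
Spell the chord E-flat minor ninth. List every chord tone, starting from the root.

E-flat minor ninth is a minor ninth built on E-flat.
Root: E-flat
Minor 3rd (3rd): G-flat
Perfect 5th (5th): B-flat
Minor 7th (7th): D-flat
Major 9th (9th): F

E-flat, G-flat, B-flat, D-flat, F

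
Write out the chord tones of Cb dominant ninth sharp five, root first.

Cb – Eb – G – Bbb – Db

Root Cb, quality dominant ninth sharp five:
Root: Cb
Major 3rd (3rd): Eb
Augmented 5th (5th): G
Minor 7th (7th): Bbb
Major 9th (9th): Db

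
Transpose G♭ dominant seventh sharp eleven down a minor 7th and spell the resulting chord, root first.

Transposed root: G-flat → A-flat (minor 7th down). So we spell A-flat dominant seventh sharp eleven:
A-flat — root
C — major 3rd
E-flat — perfect 5th
G-flat — minor 7th
D — augmented 11th

A-flat  C  E-flat  G-flat  D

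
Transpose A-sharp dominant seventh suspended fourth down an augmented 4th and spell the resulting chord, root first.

E, A, B, D

A-sharp down an augmented 4th → E. New chord: E dominant seventh suspended fourth.
Root: E
Perfect 4th (4th): A
Perfect 5th (5th): B
Minor 7th (7th): D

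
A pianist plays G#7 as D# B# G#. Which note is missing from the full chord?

F#

G#7 = G#, B#, D#, F#. The voicing lacks the 7th (minor 7th), F#.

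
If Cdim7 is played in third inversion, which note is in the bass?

Bbb

Cdim7 in root position is C–Eb–Gb–Bbb.
Third inversion places the seventh in the bass, which is Bbb.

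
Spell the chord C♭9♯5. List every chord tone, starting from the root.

Cb  Eb  G  Bbb  Db

C♭9♯5: dominant ninth sharp five on Cb.
Cb — root
Eb — major 3rd
G — augmented 5th
Bbb — minor 7th
Db — major 9th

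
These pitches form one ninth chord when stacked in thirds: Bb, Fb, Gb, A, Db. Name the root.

Arranged so that each adjacent pair is a third by letter name: Gb – Bb – Db – Fb – A.
The bottom of that stack, Gb, is the root (this is Gb dominant seventh sharp nine).

Gb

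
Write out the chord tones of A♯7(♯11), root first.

A♯, C𝄪, E♯, G♯, D𝄪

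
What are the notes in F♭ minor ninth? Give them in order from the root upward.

F♭ – A𝄫 – C♭ – E𝄫 – G♭

F♭ minor ninth is a minor ninth built on F♭.
root → F♭
3rd (minor 3rd) → A𝄫
5th (perfect 5th) → C♭
7th (minor 7th) → E𝄫
9th (major 9th) → G♭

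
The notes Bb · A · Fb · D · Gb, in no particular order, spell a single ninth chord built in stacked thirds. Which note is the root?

Gb

Arranged so that each adjacent pair is a third by letter name: Gb – Bb – D – Fb – A.
The bottom of that stack, Gb, is the root (this is Gb dominant seventh sharp nine sharp five).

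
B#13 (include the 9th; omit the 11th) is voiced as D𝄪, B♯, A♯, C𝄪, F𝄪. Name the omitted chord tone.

The full B#13 chord is B♯, D𝄪, F𝄪, A♯, C𝄪, G𝄪.
Comparing with the voicing, the major 13th (13th) — G𝄪 — is absent.

G𝄪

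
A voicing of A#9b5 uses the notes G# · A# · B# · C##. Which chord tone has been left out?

E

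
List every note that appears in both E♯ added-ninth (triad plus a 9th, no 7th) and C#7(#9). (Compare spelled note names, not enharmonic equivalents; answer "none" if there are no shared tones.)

E#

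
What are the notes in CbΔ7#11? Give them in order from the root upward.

CbΔ7#11: major seventh sharp eleven on C♭.
Root: C♭
Major 3rd (3rd): E♭
Perfect 5th (5th): G♭
Major 7th (7th): B♭
Augmented 11th (11th): F

C♭, E♭, G♭, B♭, F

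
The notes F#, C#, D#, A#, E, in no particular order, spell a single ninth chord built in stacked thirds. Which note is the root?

Arranged so that each adjacent pair is a third by letter name: D# – F# – A# – C# – E.
The bottom of that stack, D#, is the root (this is D# minor seventh flat nine).

D#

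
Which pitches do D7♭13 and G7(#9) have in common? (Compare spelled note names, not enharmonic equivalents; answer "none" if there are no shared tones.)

D7♭13 = D, F♯, A, C, B♭.
G7(#9) = G, B, D, F, A♯.
Shared: D.

D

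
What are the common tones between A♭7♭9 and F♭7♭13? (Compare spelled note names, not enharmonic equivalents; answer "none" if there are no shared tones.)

A♭7♭9: A♭ C E♭ G♭ B𝄫
F♭7♭13: F♭ A♭ C♭ E𝄫 D𝄫
Common to both → A♭.

A♭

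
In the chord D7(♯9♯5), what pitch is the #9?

E#

Root of D7(♯9♯5) = D. The 9th is an augmented 9th: D up an augmented 9th → E#.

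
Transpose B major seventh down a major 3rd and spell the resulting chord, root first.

Transposed root: B → G (major 3rd down). So we spell G major seventh:
- root: G
- major 3rd: B
- perfect 5th: D
- major 7th: F-sharp

G, B, D, F-sharp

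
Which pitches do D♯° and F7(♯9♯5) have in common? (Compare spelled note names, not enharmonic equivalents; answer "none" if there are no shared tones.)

D♯°: D# F# A
F7(♯9♯5): F A C# Eb G#
Common to both → A.

A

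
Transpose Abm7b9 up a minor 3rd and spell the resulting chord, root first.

Cb Ebb Gb Bbb Dbb

Ab up a minor 3rd → Cb. New chord: Cb minor seventh flat nine.
Root: Cb
Minor 3rd (3rd): Ebb
Perfect 5th (5th): Gb
Minor 7th (7th): Bbb
Minor 9th (9th): Dbb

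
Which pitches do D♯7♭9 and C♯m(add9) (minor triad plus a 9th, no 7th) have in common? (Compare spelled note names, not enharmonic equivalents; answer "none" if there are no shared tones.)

D♯, C♯, E

D♯7♭9 = D♯, F𝄪, A♯, C♯, E.
C♯m(add9) = C♯, E, G♯, D♯.
Shared: D♯, C♯, E.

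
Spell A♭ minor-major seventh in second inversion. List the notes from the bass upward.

E-flat G A-flat C-flat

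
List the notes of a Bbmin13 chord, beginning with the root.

Root Bb, quality minor thirteenth:
root → Bb
3rd (minor 3rd) → Db
5th (perfect 5th) → F
7th (minor 7th) → Ab
9th (major 9th) → C
11th (perfect 11th) → Eb
13th (major 13th) → G

Bb – Db – F – Ab – C – Eb – G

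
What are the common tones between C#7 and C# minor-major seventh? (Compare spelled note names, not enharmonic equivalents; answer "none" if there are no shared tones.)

C♯ G♯

C#7: C♯ E♯ G♯ B
C# minor-major seventh: C♯ E G♯ B♯
Common to both → C♯, G♯.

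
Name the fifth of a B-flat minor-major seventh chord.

Root of B-flat minor-major seventh = B♭. The 5th is a perfect 5th: B♭ up a perfect 5th → F.

F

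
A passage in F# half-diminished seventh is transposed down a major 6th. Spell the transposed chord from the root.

A C Eb G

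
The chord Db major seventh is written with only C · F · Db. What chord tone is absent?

Ab

Db major seventh = Db, F, Ab, C. The voicing lacks the 5th (perfect 5th), Ab.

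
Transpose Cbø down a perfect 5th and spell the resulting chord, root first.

A perfect 5th down from Cb is Fb, so the new chord is Fb half-diminished seventh.
Root: Fb
Minor 3rd (3rd): Abb
Diminished 5th (5th): Cbb
Minor 7th (7th): Ebb

Fb  Abb  Cbb  Ebb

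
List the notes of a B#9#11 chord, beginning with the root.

B#  D##  F##  A#  C##  E##

B#9#11 is a dominant ninth sharp eleven built on B#.
Root: B#
Major 3rd (3rd): D##
Perfect 5th (5th): F##
Minor 7th (7th): A#
Major 9th (9th): C##
Augmented 11th (11th): E##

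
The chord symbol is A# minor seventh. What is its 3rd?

C#

Root of A# minor seventh = A#. The 3rd is a minor 3rd: A# up a minor 3rd → C#.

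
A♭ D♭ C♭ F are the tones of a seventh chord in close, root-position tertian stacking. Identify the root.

D♭

Stacking in thirds gives D♭ – F – A♭ – C♭, so D♭ is the root — D♭ dominant seventh.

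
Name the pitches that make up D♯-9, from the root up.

Root D#, quality minor ninth:
Root: D#
Minor 3rd (3rd): F#
Perfect 5th (5th): A#
Minor 7th (7th): C#
Major 9th (9th): E#

D#, F#, A#, C#, E#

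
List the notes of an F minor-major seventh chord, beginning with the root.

F, Ab, C, E

F minor-major seventh is a minor-major seventh built on F.
- root: F
- minor 3rd: Ab
- perfect 5th: C
- major 7th: E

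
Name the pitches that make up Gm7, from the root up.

G Bb D F

Gm7 is a minor seventh built on G.
- root: G
- minor 3rd: Bb
- perfect 5th: D
- minor 7th: F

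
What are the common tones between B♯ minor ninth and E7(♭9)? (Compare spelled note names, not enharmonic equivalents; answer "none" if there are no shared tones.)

none

B♯ minor ninth: B♯ D♯ F𝄪 A♯ C𝄪
E7(♭9): E G♯ B D F
Common to both → none.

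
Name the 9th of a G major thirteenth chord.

Root of G major thirteenth = G. The 9th is a major 9th: G up a major 9th → A.

A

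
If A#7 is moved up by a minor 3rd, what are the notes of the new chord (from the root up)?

Transposed root: A♯ → C♯ (minor 3rd up). So we spell C♯ dominant seventh:
Root: C♯
Major 3rd (3rd): E♯
Perfect 5th (5th): G♯
Minor 7th (7th): B

C♯, E♯, G♯, B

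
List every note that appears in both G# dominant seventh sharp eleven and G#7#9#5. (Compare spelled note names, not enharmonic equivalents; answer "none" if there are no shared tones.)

G#, B#, F#

G# dominant seventh sharp eleven = G#, B#, D#, F#, C##.
G#7#9#5 = G#, B#, D##, F#, A##.
Shared: G#, B#, F#.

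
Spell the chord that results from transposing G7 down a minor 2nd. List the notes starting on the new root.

A minor 2nd down from G is F♯, so the new chord is F♯ dominant seventh.
Root: F♯
Major 3rd (3rd): A♯
Perfect 5th (5th): C♯
Minor 7th (7th): E

F♯ – A♯ – C♯ – E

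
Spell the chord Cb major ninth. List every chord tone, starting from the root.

C-flat – E-flat – G-flat – B-flat – D-flat

Cb major ninth: major ninth on C-flat.
Root: C-flat
Major 3rd (3rd): E-flat
Perfect 5th (5th): G-flat
Major 7th (7th): B-flat
Major 9th (9th): D-flat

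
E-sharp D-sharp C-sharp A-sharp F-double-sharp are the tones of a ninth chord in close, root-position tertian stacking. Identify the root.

Arranged so that each adjacent pair is a third by letter name: D-sharp – F-double-sharp – A-sharp – C-sharp – E-sharp.
The bottom of that stack, D-sharp, is the root (this is D-sharp dominant ninth).

D-sharp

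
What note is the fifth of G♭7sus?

Root of G♭7sus = Gb. The 5th is a perfect 5th: Gb up a perfect 5th → Db.

Db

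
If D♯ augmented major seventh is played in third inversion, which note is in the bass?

D♯ augmented major seventh in root position is D#–F##–A##–C##.
Third inversion places the seventh in the bass, which is C##.

C##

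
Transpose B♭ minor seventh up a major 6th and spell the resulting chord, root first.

Transposed root: Bb → G (major 6th up). So we spell G minor seventh:
G — root
Bb — minor 3rd
D — perfect 5th
F — minor 7th

G Bb D F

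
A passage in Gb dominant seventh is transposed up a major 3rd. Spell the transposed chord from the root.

Bb  D  F  Ab

Gb up a major 3rd → Bb. New chord: Bb dominant seventh.
Root: Bb
Major 3rd (3rd): D
Perfect 5th (5th): F
Minor 7th (7th): Ab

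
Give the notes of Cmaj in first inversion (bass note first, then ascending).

E  G  C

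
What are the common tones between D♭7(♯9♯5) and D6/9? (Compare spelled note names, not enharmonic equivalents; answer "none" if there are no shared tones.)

A  E

D♭7(♯9♯5): Db F A Cb E
D6/9: D F# A B E
Common to both → A, E.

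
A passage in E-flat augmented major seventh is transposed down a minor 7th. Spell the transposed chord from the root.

F – A – C-sharp – E

Transposed root: E-flat → F (minor 7th down). So we spell F augmented major seventh:
root → F
3rd (major 3rd) → A
5th (augmented 5th) → C-sharp
7th (major 7th) → E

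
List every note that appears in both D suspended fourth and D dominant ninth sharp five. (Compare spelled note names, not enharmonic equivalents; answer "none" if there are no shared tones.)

D

D suspended fourth = D, G, A.
D dominant ninth sharp five = D, F-sharp, A-sharp, C, E.
Shared: D.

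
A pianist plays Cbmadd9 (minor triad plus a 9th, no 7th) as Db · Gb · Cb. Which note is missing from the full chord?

Cbmadd9 = Cb, Ebb, Gb, Db. The voicing lacks the 3rd (minor 3rd), Ebb.

Ebb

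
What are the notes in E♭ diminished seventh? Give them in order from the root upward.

Root Eb, quality diminished seventh:
root → Eb
3rd (minor 3rd) → Gb
5th (diminished 5th) → Bbb
7th (diminished 7th) → Dbb

Eb – Gb – Bbb – Dbb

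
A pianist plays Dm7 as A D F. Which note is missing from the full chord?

The full Dm7 chord is D, F, A, C.
Comparing with the voicing, the minor 7th (7th) — C — is absent.

C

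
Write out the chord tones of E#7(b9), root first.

E♯ – G𝄪 – B♯ – D♯ – F♯

E#7(b9) is a dominant seventh flat nine built on E♯.
Root: E♯
Major 3rd (3rd): G𝄪
Perfect 5th (5th): B♯
Minor 7th (7th): D♯
Minor 9th (9th): F♯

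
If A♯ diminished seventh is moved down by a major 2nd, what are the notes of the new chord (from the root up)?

G-sharp, B, D, F

A major 2nd down from A-sharp is G-sharp, so the new chord is G-sharp diminished seventh.
G-sharp — root
B — minor 3rd
D — diminished 5th
F — diminished 7th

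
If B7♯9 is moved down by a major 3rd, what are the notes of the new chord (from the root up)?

B down a major 3rd → G. New chord: G dominant seventh sharp nine.
G — root
B — major 3rd
D — perfect 5th
F — minor 7th
A# — augmented 9th

G, B, D, F, A#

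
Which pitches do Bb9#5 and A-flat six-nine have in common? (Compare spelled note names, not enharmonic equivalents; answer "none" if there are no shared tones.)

Bb Ab C

Bb9#5 = Bb, D, F#, Ab, C.
A-flat six-nine = Ab, C, Eb, F, Bb.
Shared: Bb, Ab, C.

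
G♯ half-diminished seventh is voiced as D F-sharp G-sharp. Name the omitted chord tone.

The full G♯ half-diminished seventh chord is G-sharp, B, D, F-sharp.
Comparing with the voicing, the minor 3rd (3rd) — B — is absent.

B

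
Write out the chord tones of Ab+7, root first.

Ab, C, E, Gb

Root Ab, quality augmented seventh:
- root: Ab
- major 3rd: C
- augmented 5th: E
- minor 7th: Gb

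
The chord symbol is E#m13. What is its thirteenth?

E#m13 is built on E#; its 13th is a major 13th above the root.
A sixth above E uses the letter C, and the major 13th above E# is C##.

C##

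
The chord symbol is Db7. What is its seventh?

Root of Db7 = Db. The 7th is a minor 7th: Db up a minor 7th → Cb.

Cb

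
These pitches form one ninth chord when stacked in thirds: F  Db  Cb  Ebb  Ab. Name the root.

Stacking in thirds gives Db – F – Ab – Cb – Ebb, so Db is the root — Db dominant seventh flat nine.

Db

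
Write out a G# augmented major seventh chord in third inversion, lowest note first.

F-double-sharp G-sharp B-sharp D-double-sharp

In root position, G# augmented major seventh is G-sharp–B-sharp–D-double-sharp–F-double-sharp.
Third inversion puts the seventh (F-double-sharp) in the bass.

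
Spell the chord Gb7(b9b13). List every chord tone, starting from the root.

Gb7(b9b13): dominant seventh flat nine flat thirteen on Gb.
Root: Gb
Major 3rd (3rd): Bb
Perfect 5th (5th): Db
Minor 7th (7th): Fb
Minor 9th (9th): Abb
Minor 13th (13th): Ebb

Gb, Bb, Db, Fb, Abb, Ebb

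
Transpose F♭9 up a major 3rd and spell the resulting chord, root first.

A major 3rd up from Fb is Ab, so the new chord is Ab dominant ninth.
Root: Ab
Major 3rd (3rd): C
Perfect 5th (5th): Eb
Minor 7th (7th): Gb
Major 9th (9th): Bb

Ab – C – Eb – Gb – Bb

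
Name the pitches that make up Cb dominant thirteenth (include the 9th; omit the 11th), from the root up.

C-flat, E-flat, G-flat, B-double-flat, D-flat, A-flat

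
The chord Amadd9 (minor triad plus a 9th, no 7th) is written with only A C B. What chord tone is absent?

E

The full Amadd9 chord is A, C, E, B.
Comparing with the voicing, the perfect 5th (5th) — E — is absent.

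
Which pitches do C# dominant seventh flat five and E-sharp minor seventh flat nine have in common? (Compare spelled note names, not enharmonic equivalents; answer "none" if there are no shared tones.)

C# dominant seventh flat five: C# E# G B
E-sharp minor seventh flat nine: E# G# B# D# F#
Common to both → E#.

E#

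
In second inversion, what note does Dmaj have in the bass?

Dmaj = D–F♯–A. Second inversion → fifth in the bass = A.

A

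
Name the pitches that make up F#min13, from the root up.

Root F#, quality minor thirteenth:
F# — root
A — minor 3rd
C# — perfect 5th
E — minor 7th
G# — major 9th
B — perfect 11th
D# — major 13th

F# A C# E G# B D#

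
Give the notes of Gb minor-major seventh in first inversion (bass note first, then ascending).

In root position, Gb minor-major seventh is G-flat–B-double-flat–D-flat–F.
First inversion puts the third (B-double-flat) in the bass.

B-double-flat – D-flat – F – G-flat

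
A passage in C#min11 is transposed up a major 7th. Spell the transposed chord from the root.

B♯, D♯, F𝄪, A♯, C𝄪, E♯

Transposed root: C♯ → B♯ (major 7th up). So we spell B♯ minor eleventh:
- root: B♯
- minor 3rd: D♯
- perfect 5th: F𝄪
- minor 7th: A♯
- major 9th: C𝄪
- perfect 11th: E♯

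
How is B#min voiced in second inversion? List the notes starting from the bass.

F𝄪  B♯  D♯

In root position, B#min is B♯–D♯–F𝄪.
Second inversion puts the fifth (F𝄪) in the bass.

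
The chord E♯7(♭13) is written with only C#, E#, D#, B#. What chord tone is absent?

G##

E♯7(♭13) = E#, G##, B#, D#, C#. The voicing lacks the 3rd (major 3rd), G##.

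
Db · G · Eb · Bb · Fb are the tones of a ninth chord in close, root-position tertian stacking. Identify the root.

Arranged so that each adjacent pair is a third by letter name: Eb – G – Bb – Db – Fb.
The bottom of that stack, Eb, is the root (this is Eb dominant seventh flat nine).

Eb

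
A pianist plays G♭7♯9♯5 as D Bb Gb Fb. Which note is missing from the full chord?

A

G♭7♯9♯5 = Gb, Bb, D, Fb, A. The voicing lacks the 9th (augmented 9th), A.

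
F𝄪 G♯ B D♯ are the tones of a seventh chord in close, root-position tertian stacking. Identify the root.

Stacking in thirds gives G♯ – B – D♯ – F𝄪, so G♯ is the root — G♯ minor-major seventh.

G♯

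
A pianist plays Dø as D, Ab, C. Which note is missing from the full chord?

The full Dø chord is D, F, Ab, C.
Comparing with the voicing, the minor 3rd (3rd) — F — is absent.

F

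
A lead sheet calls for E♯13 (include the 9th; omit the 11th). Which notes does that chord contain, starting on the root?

Root E♯, quality dominant thirteenth:
root → E♯
3rd (major 3rd) → G𝄪
5th (perfect 5th) → B♯
7th (minor 7th) → D♯
9th (major 9th) → F𝄪
13th (major 13th) → C𝄪

E♯, G𝄪, B♯, D♯, F𝄪, C𝄪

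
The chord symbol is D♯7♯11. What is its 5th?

D♯7♯11 is built on D#; its 5th is a perfect 5th above the root.
A fifth above D uses the letter A, and the perfect 5th above D# is A#.

A#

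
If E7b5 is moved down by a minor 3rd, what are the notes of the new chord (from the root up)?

C# – E# – G – B

Transposed root: E → C# (minor 3rd down). So we spell C# dominant seventh flat five:
C# — root
E# — major 3rd
G — diminished 5th
B — minor 7th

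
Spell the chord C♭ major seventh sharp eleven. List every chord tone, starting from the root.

C♭ major seventh sharp eleven is a major seventh sharp eleven built on C-flat.
- root: C-flat
- major 3rd: E-flat
- perfect 5th: G-flat
- major 7th: B-flat
- augmented 11th: F

C-flat, E-flat, G-flat, B-flat, F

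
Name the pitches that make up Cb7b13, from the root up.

Cb7b13 is a dominant seventh flat thirteen built on Cb.
- root: Cb
- major 3rd: Eb
- perfect 5th: Gb
- minor 7th: Bbb
- minor 13th: Abb

Cb, Eb, Gb, Bbb, Abb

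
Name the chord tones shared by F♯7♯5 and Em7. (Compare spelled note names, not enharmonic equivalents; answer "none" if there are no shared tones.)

E

F♯7♯5: F♯ A♯ C𝄪 E
Em7: E G B D
Common to both → E.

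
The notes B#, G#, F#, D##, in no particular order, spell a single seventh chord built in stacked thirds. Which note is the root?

Arranged so that each adjacent pair is a third by letter name: G# – B# – D## – F#.
The bottom of that stack, G#, is the root (this is G# augmented seventh).

G#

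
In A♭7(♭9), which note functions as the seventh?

Gb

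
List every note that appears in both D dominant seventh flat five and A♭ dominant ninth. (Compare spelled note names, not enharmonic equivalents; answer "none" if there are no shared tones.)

D dominant seventh flat five = D, F-sharp, A-flat, C.
A♭ dominant ninth = A-flat, C, E-flat, G-flat, B-flat.
Shared: A-flat, C.

A-flat, C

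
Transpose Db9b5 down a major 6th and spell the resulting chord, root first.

Fb – Ab – Cbb – Ebb – Gb

Transposed root: Db → Fb (major 6th down). So we spell Fb dominant ninth flat five:
Root: Fb
Major 3rd (3rd): Ab
Diminished 5th (5th): Cbb
Minor 7th (7th): Ebb
Major 9th (9th): Gb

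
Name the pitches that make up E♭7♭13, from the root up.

E♭7♭13: dominant seventh flat thirteen on Eb.
- root: Eb
- major 3rd: G
- perfect 5th: Bb
- minor 7th: Db
- minor 13th: Cb

Eb  G  Bb  Db  Cb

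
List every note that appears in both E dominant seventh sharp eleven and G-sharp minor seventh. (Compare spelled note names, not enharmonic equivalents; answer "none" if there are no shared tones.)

G-sharp – B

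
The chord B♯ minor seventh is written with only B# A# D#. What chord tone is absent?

The full B♯ minor seventh chord is B#, D#, F##, A#.
Comparing with the voicing, the perfect 5th (5th) — F## — is absent.

F##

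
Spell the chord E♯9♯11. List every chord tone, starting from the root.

E♯9♯11: dominant ninth sharp eleven on E♯.
E♯ — root
G𝄪 — major 3rd
B♯ — perfect 5th
D♯ — minor 7th
F𝄪 — major 9th
A𝄪 — augmented 11th

E♯ G𝄪 B♯ D♯ F𝄪 A𝄪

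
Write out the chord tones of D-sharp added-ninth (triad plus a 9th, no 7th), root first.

D# F## A# E#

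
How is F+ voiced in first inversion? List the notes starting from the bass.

A C# F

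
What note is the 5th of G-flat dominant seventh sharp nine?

Root of G-flat dominant seventh sharp nine = Gb. The 5th is a perfect 5th: Gb up a perfect 5th → Db.

Db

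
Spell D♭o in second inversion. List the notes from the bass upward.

Abb, Db, Fb

In root position, D♭o is Db–Fb–Abb.
Second inversion puts the fifth (Abb) in the bass.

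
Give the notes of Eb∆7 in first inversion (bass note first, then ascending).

G Bb D Eb

In root position, Eb∆7 is Eb–G–Bb–D.
First inversion puts the third (G) in the bass.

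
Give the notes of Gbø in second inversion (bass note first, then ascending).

D𝄫 F♭ G♭ B𝄫

Gbø = G♭–B𝄫–D𝄫–F♭; second inversion → fifth (D𝄫) lowest.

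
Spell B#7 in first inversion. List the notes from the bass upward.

B#7 = B♯–D𝄪–F𝄪–A♯; first inversion → third (D𝄪) lowest.

D𝄪 F𝄪 A♯ B♯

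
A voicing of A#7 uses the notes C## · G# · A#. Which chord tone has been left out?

E#

The full A#7 chord is A#, C##, E#, G#.
Comparing with the voicing, the perfect 5th (5th) — E# — is absent.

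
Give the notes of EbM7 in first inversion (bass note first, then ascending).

G, Bb, D, Eb

EbM7 = Eb–G–Bb–D; first inversion → third (G) lowest.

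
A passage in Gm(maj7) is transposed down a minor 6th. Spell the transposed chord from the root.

A minor 6th down from G is B, so the new chord is B minor-major seventh.
B — root
D — minor 3rd
F♯ — perfect 5th
A♯ — major 7th

B, D, F♯, A♯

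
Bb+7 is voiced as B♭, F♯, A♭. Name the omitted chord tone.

The full Bb+7 chord is B♭, D, F♯, A♭.
Comparing with the voicing, the major 3rd (3rd) — D — is absent.

D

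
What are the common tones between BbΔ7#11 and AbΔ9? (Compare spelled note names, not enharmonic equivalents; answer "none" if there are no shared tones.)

BbΔ7#11: Bb D F A E
AbΔ9: Ab C Eb G Bb
Common to both → Bb.

Bb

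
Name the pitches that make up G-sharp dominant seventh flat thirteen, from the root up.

G♯  B♯  D♯  F♯  E

Root G♯, quality dominant seventh flat thirteen:
- root: G♯
- major 3rd: B♯
- perfect 5th: D♯
- minor 7th: F♯
- minor 13th: E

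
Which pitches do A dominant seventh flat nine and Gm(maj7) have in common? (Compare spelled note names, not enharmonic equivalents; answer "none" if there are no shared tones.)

G Bb

A dominant seventh flat nine = A, C#, E, G, Bb.
Gm(maj7) = G, Bb, D, F#.
Shared: G, Bb.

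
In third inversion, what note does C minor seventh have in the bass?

Bb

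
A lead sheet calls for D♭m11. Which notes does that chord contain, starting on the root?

Db Fb Ab Cb Eb Gb

Root Db, quality minor eleventh:
Db — root
Fb — minor 3rd
Ab — perfect 5th
Cb — minor 7th
Eb — major 9th
Gb — perfect 11th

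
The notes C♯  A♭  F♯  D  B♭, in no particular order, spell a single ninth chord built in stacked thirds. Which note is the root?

Arranged so that each adjacent pair is a third by letter name: B♭ – D – F♯ – A♭ – C♯.
The bottom of that stack, B♭, is the root (this is B♭ dominant seventh sharp nine sharp five).

B♭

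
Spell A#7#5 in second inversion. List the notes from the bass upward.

A#7#5 = A#–C##–E##–G#; second inversion → fifth (E##) lowest.

E##, G#, A#, C##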